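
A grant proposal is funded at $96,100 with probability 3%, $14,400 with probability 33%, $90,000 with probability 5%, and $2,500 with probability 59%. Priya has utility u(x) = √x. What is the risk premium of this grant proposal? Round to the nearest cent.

E[u] = 0.03·√96100 + 0.33·√14400 + 0.05·√90000 + 0.59·√2500 = 0.03·310 + 0.33·120 + 0.05·300 + 0.59·50 = 93.4
CE = (93.4)² = 8723.56
Risk premium = EV − CE = 13610 − 8723.56 = 4886.44

$4,886.44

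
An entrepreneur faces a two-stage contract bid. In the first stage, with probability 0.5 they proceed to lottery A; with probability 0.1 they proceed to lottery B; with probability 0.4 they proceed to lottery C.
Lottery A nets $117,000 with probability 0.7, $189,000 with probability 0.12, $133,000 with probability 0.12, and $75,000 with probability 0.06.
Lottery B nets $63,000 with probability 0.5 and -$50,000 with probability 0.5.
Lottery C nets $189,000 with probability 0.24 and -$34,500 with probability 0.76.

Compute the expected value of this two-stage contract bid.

$70,826

EV(A) = 0.7 × 117000 + 0.12 × 189000 + 0.12 × 133000 + 0.06 × 75000 = 81900 + 22680 + 15960 + 4500 = 125040
EV(B) = 0.5 × 63000 + 0.5 × (-50000) = 31500 − 25000 = 6500
EV(C) = 0.24 × 189000 + 0.76 × (-34500) = 45360 − 26220 = 19140
Overall = 0.5 × 125040 + 0.1 × 6500 + 0.4 × 19140 = 62520 + 650 + 7656 = 70826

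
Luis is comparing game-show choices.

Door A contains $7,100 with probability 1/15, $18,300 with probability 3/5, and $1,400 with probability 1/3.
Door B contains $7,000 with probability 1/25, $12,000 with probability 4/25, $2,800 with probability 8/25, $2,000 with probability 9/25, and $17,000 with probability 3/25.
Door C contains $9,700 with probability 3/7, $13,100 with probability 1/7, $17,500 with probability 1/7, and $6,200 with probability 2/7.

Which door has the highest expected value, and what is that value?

Door A ($11,920)

Door A = 1/15 × 7100 + 3/5 × 18300 + 1/3 × 1400 = 473.3333 + 10980 + 466.6667 = 11920
Door B = 1/25 × 7000 + 4/25 × 12000 + 8/25 × 2800 + 9/25 × 2000 + 3/25 × 17000 = 280 + 1920 + 896 + 720 + 2040 = 5856
Door C = 3/7 × 9700 + 1/7 × 13100 + 1/7 × 17500 + 2/7 × 6200 = 4157.1429 + 1871.4286 + 2500 + 1771.4286 = 10300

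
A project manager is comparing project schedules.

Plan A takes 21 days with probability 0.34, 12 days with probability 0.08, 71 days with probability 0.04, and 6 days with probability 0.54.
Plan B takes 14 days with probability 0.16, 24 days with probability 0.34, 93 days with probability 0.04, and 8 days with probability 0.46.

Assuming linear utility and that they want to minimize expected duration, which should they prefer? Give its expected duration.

Plan A = 0.34 × 21 + 0.08 × 12 + 0.04 × 71 + 0.54 × 6 = 7.14 + 0.96 + 2.84 + 3.24 = 14.18
Plan B = 0.16 × 14 + 0.34 × 24 + 0.04 × 93 + 0.46 × 8 = 2.24 + 8.16 + 3.72 + 3.68 = 17.8

Plan A (14.18 days)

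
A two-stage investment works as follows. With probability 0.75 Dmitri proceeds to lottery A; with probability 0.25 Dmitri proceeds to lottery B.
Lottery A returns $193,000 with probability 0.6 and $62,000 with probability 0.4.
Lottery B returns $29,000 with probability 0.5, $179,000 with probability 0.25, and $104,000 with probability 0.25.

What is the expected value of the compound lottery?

$126,762.50

EV(A) = 0.6 × 193000 + 0.4 × 62000 = 115800 + 24800 = 140600
EV(B) = 0.5 × 29000 + 0.25 × 179000 + 0.25 × 104000 = 14500 + 44750 + 26000 = 85250
Overall = 0.75 × 140600 + 0.25 × 85250 = 105450 + 21312.5 = 126762.5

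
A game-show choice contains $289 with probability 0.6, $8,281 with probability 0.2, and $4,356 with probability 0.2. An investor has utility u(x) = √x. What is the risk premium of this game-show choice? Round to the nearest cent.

$970.24

E[u] = 0.6·√289 + 0.2·√8281 + 0.2·√4356 = 0.6·17 + 0.2·91 + 0.2·66 = 41.6
CE = (41.6)² = 1730.56
Risk premium = EV − CE = 2700.8 − 1730.56 = 970.24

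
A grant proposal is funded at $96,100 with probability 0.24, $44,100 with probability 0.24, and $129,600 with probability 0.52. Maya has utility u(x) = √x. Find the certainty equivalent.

E[u] = 0.24·√96100 + 0.24·√44100 + 0.52·√129600 = 0.24·310 + 0.24·210 + 0.52·360 = 312
CE = (312)² = 97344

$97,344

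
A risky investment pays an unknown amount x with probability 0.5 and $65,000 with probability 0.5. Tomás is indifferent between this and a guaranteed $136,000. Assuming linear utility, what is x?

x = $207,000

0.5·x + 0.5·65000 = 136000
0.5·x = 136000 − 32500 = 103500
x = 103500 / 0.5 = 207000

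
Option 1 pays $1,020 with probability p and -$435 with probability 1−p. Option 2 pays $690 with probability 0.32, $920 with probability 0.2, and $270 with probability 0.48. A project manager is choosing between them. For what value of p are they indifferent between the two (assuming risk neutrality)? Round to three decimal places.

p = 0.666

EV(Option 2) = 0.32 × 690 + 0.2 × 920 + 0.48 × 270 = 220.8 + 184 + 129.6 = 534.4
p·1020 + (1−p)·(-435) = 534.4
1455p − 435 = 534.4
p = (534.4 + 435) / 1455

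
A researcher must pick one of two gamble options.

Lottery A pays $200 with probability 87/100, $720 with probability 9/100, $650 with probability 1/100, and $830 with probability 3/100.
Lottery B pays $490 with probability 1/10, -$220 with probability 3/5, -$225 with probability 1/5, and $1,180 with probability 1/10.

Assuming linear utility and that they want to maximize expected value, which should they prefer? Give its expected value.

Lottery A = 87/100 × 200 + 9/100 × 720 + 1/100 × 650 + 3/100 × 830 = 174 + 64.8 + 6.5 + 24.9 = 270.2
Lottery B = 1/10 × 490 + 3/5 × (-220) + 1/5 × (-225) + 1/10 × 1180 = 49 − 132 − 45 + 118 = -10

Lottery A ($270.20)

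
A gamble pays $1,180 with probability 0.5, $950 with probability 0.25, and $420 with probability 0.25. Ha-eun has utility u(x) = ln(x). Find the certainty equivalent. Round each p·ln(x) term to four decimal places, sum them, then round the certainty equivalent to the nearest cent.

$863.33

E[u] = 0.5·ln(1180) + 0.25·ln(950) + 0.25·ln(420) = 3.5366 + 1.7141 + 1.5101 = 6.7608
CE = e^6.7608 ≈ 863.33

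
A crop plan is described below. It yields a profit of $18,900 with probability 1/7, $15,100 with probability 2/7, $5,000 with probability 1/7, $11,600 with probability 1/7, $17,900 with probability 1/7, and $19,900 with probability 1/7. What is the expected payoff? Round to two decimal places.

$14,785.71

EV = 1/7 × 18900 + 2/7 × 15100 + 1/7 × 5000 + 1/7 × 11600 + 1/7 × 17900 + 1/7 × 19900 = 2700 + 4314.2857 + 714.2857 + 1657.1429 + 2557.1429 + 2842.8571 = 14785.7143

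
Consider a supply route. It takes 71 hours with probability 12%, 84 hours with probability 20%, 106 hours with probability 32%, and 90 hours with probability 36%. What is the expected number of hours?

EV = 0.12 × 71 + 0.2 × 84 + 0.32 × 106 + 0.36 × 90 = 8.52 + 16.8 + 33.92 + 32.4 = 91.64

91.64 hours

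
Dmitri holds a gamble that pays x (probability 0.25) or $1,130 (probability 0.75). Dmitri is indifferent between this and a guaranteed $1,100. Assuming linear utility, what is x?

0.25·x + 0.75·1130 = 1100
0.25·x = 1100 − 847.5 = 252.5
x = 252.5 / 0.25 = 1010

x = $1,010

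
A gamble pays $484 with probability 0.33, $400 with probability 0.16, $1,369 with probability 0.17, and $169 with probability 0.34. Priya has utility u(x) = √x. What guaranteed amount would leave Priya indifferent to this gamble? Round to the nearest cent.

E[u] = 0.33·√484 + 0.16·√400 + 0.17·√1369 + 0.34·√169 = 0.33·22 + 0.16·20 + 0.17·37 + 0.34·13 = 21.17
CE = (21.17)² = 448.1689

$448.17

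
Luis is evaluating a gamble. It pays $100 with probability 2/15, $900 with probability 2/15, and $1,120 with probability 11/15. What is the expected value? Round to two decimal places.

$954.67

EV = 2/15 × 100 + 2/15 × 900 + 11/15 × 1120 = 13.3333 + 120 + 821.3333 = 954.6667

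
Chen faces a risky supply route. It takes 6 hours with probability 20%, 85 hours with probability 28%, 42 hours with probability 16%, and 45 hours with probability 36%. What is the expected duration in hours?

EV = 0.2 × 6 + 0.28 × 85 + 0.16 × 42 + 0.36 × 45 = 1.2 + 23.8 + 6.72 + 16.2 = 47.92

47.92 hours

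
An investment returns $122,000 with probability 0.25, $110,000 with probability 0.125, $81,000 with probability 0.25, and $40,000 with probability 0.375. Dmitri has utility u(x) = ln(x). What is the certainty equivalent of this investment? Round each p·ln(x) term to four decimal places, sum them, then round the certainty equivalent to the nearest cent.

$71,553.45

E[u] = 0.25·ln(122000) + 0.125·ln(110000) + 0.25·ln(81000) + 0.375·ln(40000) = 2.9279 + 1.4510 + 2.8256 + 3.9737 = 11.1782
CE = e^11.1782 ≈ 71553.45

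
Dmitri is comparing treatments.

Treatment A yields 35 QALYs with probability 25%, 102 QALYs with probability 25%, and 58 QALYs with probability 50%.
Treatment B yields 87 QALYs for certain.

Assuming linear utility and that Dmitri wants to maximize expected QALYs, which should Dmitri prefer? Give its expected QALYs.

Treatment B (87 QALYs)

Treatment A = 0.25 × 35 + 0.25 × 102 + 0.5 × 58 = 8.75 + 25.5 + 29 = 63.25
Treatment B: 87 (certain)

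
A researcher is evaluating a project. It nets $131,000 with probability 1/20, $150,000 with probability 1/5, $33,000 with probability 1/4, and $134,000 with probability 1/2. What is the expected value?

$111,800

EV = 1/20 × 131000 + 1/5 × 150000 + 1/4 × 33000 + 1/2 × 134000 = 6550 + 30000 + 8250 + 67000 = 111800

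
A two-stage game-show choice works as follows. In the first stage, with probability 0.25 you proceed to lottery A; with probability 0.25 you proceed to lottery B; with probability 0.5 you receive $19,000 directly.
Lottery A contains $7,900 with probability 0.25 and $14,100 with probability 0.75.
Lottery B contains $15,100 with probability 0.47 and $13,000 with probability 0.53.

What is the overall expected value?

EV(A) = 0.25 × 7900 + 0.75 × 14100 = 1975 + 10575 = 12550
EV(B) = 0.47 × 15100 + 0.53 × 13000 = 7097 + 6890 = 13987
Branch C: 19000 (certain)
Overall = 0.25 × 12550 + 0.25 × 13987 + 0.5 × 19000 = 3137.5 + 3496.75 + 9500 = 16134.25

$16,134.25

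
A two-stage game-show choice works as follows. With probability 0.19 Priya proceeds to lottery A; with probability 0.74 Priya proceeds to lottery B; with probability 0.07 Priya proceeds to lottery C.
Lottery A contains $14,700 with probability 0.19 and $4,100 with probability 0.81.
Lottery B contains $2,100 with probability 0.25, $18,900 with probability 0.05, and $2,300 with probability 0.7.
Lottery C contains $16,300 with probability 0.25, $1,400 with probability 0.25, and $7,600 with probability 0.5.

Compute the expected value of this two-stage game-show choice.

$4,016.61

EV(A) = 0.19 × 14700 + 0.81 × 4100 = 2793 + 3321 = 6114
EV(B) = 0.25 × 2100 + 0.05 × 18900 + 0.7 × 2300 = 525 + 945 + 1610 = 3080
EV(C) = 0.25 × 16300 + 0.25 × 1400 + 0.5 × 7600 = 4075 + 350 + 3800 = 8225
Overall = 0.19 × 6114 + 0.74 × 3080 + 0.07 × 8225 = 1161.66 + 2279.2 + 575.75 = 4016.61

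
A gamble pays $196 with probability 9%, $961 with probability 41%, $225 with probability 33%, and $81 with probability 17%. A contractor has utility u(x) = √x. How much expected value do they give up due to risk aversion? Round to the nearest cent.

E[u] = 0.09·√196 + 0.41·√961 + 0.33·√225 + 0.17·√81 = 0.09·14 + 0.41·31 + 0.33·15 + 0.17·9 = 20.45
CE = (20.45)² = 418.2025
Risk premium = EV − CE = 499.67 − 418.2025 = 81.4675

$81.47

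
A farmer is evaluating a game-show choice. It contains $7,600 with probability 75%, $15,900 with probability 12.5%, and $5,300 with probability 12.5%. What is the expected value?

$8,350

EV = 0.75 × 7600 + 0.125 × 15900 + 0.125 × 5300 = 5700 + 1987.5 + 662.5 = 8350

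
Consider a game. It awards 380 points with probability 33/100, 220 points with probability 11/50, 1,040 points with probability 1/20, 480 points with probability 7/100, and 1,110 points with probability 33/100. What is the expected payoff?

625.7 points

EV = 33/100 × 380 + 11/50 × 220 + 1/20 × 1040 + 7/100 × 480 + 33/100 × 1110 = 125.4 + 48.4 + 52 + 33.6 + 366.3 = 625.7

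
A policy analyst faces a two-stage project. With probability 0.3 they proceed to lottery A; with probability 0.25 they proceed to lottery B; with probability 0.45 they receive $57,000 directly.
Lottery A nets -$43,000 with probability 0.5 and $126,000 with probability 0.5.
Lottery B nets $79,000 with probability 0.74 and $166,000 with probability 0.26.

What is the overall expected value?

EV(A) = 0.5 × (-43000) + 0.5 × 126000 = -21500 + 63000 = 41500
EV(B) = 0.74 × 79000 + 0.26 × 166000 = 58460 + 43160 = 101620
Branch C: 57000 (certain)
Overall = 0.3 × 41500 + 0.25 × 101620 + 0.45 × 57000 = 12450 + 25405 + 25650 = 63505

$63,505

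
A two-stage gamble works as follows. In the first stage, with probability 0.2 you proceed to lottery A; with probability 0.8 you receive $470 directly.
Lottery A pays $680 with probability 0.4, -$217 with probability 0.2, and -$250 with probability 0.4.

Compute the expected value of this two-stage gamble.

$401.72

EV(A) = 0.4 × 680 + 0.2 × (-217) + 0.4 × (-250) = 272 − 43.4 − 100 = 128.6
Branch B: 470 (certain)
Overall = 0.2 × 128.6 + 0.8 × 470 = 25.72 + 376 = 401.72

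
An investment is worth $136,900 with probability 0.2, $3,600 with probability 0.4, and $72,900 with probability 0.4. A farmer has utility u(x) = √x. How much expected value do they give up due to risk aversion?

$15,544

E[u] = 0.2·√136900 + 0.4·√3600 + 0.4·√72900 = 0.2·370 + 0.4·60 + 0.4·270 = 206
CE = (206)² = 42436
Risk premium = EV − CE = 57980 − 42436 = 15544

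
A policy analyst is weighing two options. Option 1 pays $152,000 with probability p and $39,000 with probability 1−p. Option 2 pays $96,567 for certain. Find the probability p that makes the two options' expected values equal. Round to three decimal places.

p = 0.509

p·152000 + (1−p)·39000 = 96567
113000p + 39000 = 96567
p = (96567 − 39000) / 113000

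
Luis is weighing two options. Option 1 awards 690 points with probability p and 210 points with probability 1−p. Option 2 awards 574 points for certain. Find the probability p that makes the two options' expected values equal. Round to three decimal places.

p = 0.758

p·690 + (1−p)·210 = 574
480p + 210 = 574
p = (574 − 210) / 480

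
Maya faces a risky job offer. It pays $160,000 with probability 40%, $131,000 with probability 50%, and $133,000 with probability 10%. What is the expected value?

EV = 0.4 × 160000 + 0.5 × 131000 + 0.1 × 133000 = 64000 + 65500 + 13300 = 142800

$142,800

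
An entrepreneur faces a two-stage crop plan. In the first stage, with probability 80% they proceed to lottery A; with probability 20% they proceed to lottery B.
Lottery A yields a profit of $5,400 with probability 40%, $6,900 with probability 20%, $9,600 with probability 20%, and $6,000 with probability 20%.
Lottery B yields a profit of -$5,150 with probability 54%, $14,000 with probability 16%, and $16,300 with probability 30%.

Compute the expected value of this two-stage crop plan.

EV(A) = 0.4 × 5400 + 0.2 × 6900 + 0.2 × 9600 + 0.2 × 6000 = 2160 + 1380 + 1920 + 1200 = 6660
EV(B) = 0.54 × (-5150) + 0.16 × 14000 + 0.3 × 16300 = -2781 + 2240 + 4890 = 4349
Overall = 0.8 × 6660 + 0.2 × 4349 = 5328 + 869.8 = 6197.8

$6,197.80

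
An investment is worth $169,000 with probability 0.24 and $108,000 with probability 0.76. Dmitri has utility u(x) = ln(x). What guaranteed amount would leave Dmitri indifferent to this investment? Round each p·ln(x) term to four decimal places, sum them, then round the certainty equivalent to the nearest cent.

$120,246.61

E[u] = 0.24·ln(169000) + 0.76·ln(108000) = 2.8890 + 8.8083 = 11.6973
CE = e^11.6973 ≈ 120246.61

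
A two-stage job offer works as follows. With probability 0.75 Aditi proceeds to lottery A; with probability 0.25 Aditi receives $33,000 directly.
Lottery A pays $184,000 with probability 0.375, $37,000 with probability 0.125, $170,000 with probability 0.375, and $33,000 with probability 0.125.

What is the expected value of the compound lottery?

EV(A) = 0.375 × 184000 + 0.125 × 37000 + 0.375 × 170000 + 0.125 × 33000 = 69000 + 4625 + 63750 + 4125 = 141500
Branch B: 33000 (certain)
Overall = 0.75 × 141500 + 0.25 × 33000 = 106125 + 8250 = 114375

$114,375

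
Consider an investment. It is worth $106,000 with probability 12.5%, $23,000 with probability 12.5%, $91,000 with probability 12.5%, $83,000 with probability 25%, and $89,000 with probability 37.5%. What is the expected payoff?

$81,625

EV = 0.125 × 106000 + 0.125 × 23000 + 0.125 × 91000 + 0.25 × 83000 + 0.375 × 89000 = 13250 + 2875 + 11375 + 20750 + 33375 = 81625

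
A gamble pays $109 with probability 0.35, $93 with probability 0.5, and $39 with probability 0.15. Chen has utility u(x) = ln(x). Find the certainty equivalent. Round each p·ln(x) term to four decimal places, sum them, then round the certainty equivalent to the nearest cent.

E[u] = 0.35·ln(109) + 0.5·ln(93) + 0.15·ln(39) = 1.6420 + 2.2663 + 0.5495 = 4.4578
CE = e^4.4578 ≈ 86.30

$86.30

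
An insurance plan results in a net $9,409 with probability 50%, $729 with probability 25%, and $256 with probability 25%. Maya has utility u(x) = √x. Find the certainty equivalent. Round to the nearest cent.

E[u] = 0.5·√9409 + 0.25·√729 + 0.25·√256 = 0.5·97 + 0.25·27 + 0.25·16 = 59.25
CE = (59.25)² = 3510.5625

$3,510.56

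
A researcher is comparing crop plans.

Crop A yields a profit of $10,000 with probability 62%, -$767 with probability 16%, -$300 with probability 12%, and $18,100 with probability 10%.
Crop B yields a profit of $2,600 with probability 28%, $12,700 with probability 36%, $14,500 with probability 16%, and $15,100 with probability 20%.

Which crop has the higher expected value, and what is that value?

Crop B ($10,640)

Crop A = 0.62 × 10000 + 0.16 × (-767) + 0.12 × (-300) + 0.1 × 18100 = 6200 − 122.72 − 36 + 1810 = 7851.28
Crop B = 0.28 × 2600 + 0.36 × 12700 + 0.16 × 14500 + 0.2 × 15100 = 728 + 4572 + 2320 + 3020 = 10640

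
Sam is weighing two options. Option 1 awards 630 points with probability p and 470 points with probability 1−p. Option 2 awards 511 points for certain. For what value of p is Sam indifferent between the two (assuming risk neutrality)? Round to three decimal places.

p·630 + (1−p)·470 = 511
160p + 470 = 511
p = (511 − 470) / 160

p = 0.256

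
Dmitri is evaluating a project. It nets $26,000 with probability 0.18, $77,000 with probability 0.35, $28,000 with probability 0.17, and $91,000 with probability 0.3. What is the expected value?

EV = 0.18 × 26000 + 0.35 × 77000 + 0.17 × 28000 + 0.3 × 91000 = 4680 + 26950 + 4760 + 27300 = 63690

$63,690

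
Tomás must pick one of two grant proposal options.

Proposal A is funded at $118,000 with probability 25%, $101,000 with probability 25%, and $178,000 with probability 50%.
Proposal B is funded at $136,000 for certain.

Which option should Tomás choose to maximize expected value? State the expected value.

Proposal A = 0.25 × 118000 + 0.25 × 101000 + 0.5 × 178000 = 29500 + 25250 + 89000 = 143750
Proposal B: 136000 (certain)

Proposal A ($143,750)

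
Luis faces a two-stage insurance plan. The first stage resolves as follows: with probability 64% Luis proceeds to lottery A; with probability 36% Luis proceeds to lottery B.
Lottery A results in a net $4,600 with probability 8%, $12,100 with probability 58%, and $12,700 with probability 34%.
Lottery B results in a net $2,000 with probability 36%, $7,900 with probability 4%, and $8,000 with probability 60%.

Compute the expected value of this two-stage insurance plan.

$9,591.52

EV(A) = 0.08 × 4600 + 0.58 × 12100 + 0.34 × 12700 = 368 + 7018 + 4318 = 11704
EV(B) = 0.36 × 2000 + 0.04 × 7900 + 0.6 × 8000 = 720 + 316 + 4800 = 5836
Overall = 0.64 × 11704 + 0.36 × 5836 = 7490.56 + 2100.96 = 9591.52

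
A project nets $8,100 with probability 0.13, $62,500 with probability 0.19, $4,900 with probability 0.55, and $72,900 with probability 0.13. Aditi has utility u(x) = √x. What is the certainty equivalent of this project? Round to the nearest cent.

$17,635.84

E[u] = 0.13·√8100 + 0.19·√62500 + 0.55·√4900 + 0.13·√72900 = 0.13·90 + 0.19·250 + 0.55·70 + 0.13·270 = 132.8
CE = (132.8)² = 17635.84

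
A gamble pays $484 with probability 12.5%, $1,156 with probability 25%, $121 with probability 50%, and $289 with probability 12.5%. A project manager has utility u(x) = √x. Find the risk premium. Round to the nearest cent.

E[u] = 0.125·√484 + 0.25·√1156 + 0.5·√121 + 0.125·√289 = 0.125·22 + 0.25·34 + 0.5·11 + 0.125·17 = 18.875
CE = (18.875)² = 356.265625
Risk premium = EV − CE = 446.125 − 356.265625 = 89.859375

$89.86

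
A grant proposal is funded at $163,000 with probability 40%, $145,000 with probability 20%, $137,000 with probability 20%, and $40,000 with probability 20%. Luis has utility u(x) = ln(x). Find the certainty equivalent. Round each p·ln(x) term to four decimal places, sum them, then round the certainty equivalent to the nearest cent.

$116,110.78

E[u] = 0.4·ln(163000) + 0.2·ln(145000) + 0.2·ln(137000) + 0.2·ln(40000) = 4.8006 + 2.3769 + 2.3655 + 2.1193 = 11.6623
CE = e^11.6623 ≈ 116110.78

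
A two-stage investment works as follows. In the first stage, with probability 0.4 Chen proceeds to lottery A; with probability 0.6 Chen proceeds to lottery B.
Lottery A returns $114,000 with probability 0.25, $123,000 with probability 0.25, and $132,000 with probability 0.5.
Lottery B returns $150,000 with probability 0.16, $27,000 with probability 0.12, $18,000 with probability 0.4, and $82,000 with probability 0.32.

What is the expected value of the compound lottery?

$86,508

EV(A) = 0.25 × 114000 + 0.25 × 123000 + 0.5 × 132000 = 28500 + 30750 + 66000 = 125250
EV(B) = 0.16 × 150000 + 0.12 × 27000 + 0.4 × 18000 + 0.32 × 82000 = 24000 + 3240 + 7200 + 26240 = 60680
Overall = 0.4 × 125250 + 0.6 × 60680 = 50100 + 36408 = 86508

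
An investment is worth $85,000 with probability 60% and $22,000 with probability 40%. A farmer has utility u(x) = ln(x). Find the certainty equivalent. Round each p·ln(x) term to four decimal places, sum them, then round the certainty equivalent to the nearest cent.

$49,498.62

E[u] = 0.6·ln(85000) + 0.4·ln(22000) = 6.8102 + 3.9995 = 10.8097
CE = e^10.8097 ≈ 49498.62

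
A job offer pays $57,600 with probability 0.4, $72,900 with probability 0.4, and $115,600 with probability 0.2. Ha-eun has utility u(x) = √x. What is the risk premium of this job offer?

$1,336

E[u] = 0.4·√57600 + 0.4·√72900 + 0.2·√115600 = 0.4·240 + 0.4·270 + 0.2·340 = 272
CE = (272)² = 73984
Risk premium = EV − CE = 75320 − 73984 = 1336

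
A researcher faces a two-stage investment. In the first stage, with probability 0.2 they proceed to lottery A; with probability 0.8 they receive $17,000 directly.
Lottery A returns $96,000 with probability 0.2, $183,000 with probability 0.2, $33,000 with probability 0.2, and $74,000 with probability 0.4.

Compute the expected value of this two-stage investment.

EV(A) = 0.2 × 96000 + 0.2 × 183000 + 0.2 × 33000 + 0.4 × 74000 = 19200 + 36600 + 6600 + 29600 = 92000
Branch B: 17000 (certain)
Overall = 0.2 × 92000 + 0.8 × 17000 = 18400 + 13600 = 32000

$32,000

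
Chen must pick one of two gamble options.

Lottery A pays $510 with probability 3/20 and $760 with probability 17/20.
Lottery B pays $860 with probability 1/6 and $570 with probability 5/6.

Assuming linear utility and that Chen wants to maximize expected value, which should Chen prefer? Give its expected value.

Lottery A ($722.50)

Lottery A = 3/20 × 510 + 17/20 × 760 = 76.5 + 646 = 722.5
Lottery B = 1/6 × 860 + 5/6 × 570 = 143.3333 + 475 = 618.3333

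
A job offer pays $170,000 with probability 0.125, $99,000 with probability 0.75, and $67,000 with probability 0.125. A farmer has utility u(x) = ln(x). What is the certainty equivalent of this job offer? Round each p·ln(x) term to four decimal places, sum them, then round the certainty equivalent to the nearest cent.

E[u] = 0.125·ln(170000) + 0.75·ln(99000) + 0.125·ln(67000) = 1.5054 + 8.6272 + 1.3891 = 11.5217
CE = e^11.5217 ≈ 100881.31

$100,881.31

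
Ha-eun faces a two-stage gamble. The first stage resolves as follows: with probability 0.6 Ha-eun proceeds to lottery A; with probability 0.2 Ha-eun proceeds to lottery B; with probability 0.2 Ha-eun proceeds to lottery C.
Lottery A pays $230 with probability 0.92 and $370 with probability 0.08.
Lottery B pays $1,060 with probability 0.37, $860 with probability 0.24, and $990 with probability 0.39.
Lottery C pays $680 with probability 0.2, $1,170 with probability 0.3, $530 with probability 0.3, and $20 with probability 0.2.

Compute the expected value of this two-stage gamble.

$471.66

EV(A) = 0.92 × 230 + 0.08 × 370 = 211.6 + 29.6 = 241.2
EV(B) = 0.37 × 1060 + 0.24 × 860 + 0.39 × 990 = 392.2 + 206.4 + 386.1 = 984.7
EV(C) = 0.2 × 680 + 0.3 × 1170 + 0.3 × 530 + 0.2 × 20 = 136 + 351 + 159 + 4 = 650
Overall = 0.6 × 241.2 + 0.2 × 984.7 + 0.2 × 650 = 144.72 + 196.94 + 130 = 471.66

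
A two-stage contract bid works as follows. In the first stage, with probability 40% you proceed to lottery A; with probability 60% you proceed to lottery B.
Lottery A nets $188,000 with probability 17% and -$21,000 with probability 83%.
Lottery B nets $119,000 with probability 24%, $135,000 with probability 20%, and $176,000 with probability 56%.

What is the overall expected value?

EV(A) = 0.17 × 188000 + 0.83 × (-21000) = 31960 − 17430 = 14530
EV(B) = 0.24 × 119000 + 0.2 × 135000 + 0.56 × 176000 = 28560 + 27000 + 98560 = 154120
Overall = 0.4 × 14530 + 0.6 × 154120 = 5812 + 92472 = 98284

$98,284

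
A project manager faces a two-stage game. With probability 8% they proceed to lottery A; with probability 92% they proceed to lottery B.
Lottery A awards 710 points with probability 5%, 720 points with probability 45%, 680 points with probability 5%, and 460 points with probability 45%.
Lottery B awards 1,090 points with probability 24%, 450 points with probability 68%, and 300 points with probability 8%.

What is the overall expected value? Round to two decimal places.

592.31 points

EV(A) = 0.05 × 710 + 0.45 × 720 + 0.05 × 680 + 0.45 × 460 = 35.5 + 324 + 34 + 207 = 600.5
EV(B) = 0.24 × 1090 + 0.68 × 450 + 0.08 × 300 = 261.6 + 306 + 24 = 591.6
Overall = 0.08 × 600.5 + 0.92 × 591.6 = 48.04 + 544.272 = 592.312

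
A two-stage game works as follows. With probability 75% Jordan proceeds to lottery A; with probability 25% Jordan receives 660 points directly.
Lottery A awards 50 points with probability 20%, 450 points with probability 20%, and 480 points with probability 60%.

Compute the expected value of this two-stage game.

EV(A) = 0.2 × 50 + 0.2 × 450 + 0.6 × 480 = 10 + 90 + 288 = 388
Branch B: 660 (certain)
Overall = 0.75 × 388 + 0.25 × 660 = 291 + 165 = 456

456 points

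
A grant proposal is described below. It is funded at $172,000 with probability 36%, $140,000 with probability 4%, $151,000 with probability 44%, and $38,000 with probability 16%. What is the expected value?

$140,040

EV = 0.36 × 172000 + 0.04 × 140000 + 0.44 × 151000 + 0.16 × 38000 = 61920 + 5600 + 66440 + 6080 = 140040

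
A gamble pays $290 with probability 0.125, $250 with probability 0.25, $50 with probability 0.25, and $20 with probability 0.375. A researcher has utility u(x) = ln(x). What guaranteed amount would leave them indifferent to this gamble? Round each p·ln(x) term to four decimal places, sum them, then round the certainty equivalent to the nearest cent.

$66.06

E[u] = 0.125·ln(290) + 0.25·ln(250) + 0.25·ln(50) + 0.375·ln(20) = 0.7087 + 1.3804 + 0.9780 + 1.1234 = 4.1905
CE = e^4.1905 ≈ 66.06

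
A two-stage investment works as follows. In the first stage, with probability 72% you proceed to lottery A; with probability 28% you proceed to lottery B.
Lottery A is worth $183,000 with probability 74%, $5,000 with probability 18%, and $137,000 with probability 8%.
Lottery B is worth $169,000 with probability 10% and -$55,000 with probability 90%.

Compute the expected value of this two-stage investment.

EV(A) = 0.74 × 183000 + 0.18 × 5000 + 0.08 × 137000 = 135420 + 900 + 10960 = 147280
EV(B) = 0.1 × 169000 + 0.9 × (-55000) = 16900 − 49500 = -32600
Overall = 0.72 × 147280 + 0.28 × (-32600) = 106041.6 − 9128 = 96913.6

$96,913.60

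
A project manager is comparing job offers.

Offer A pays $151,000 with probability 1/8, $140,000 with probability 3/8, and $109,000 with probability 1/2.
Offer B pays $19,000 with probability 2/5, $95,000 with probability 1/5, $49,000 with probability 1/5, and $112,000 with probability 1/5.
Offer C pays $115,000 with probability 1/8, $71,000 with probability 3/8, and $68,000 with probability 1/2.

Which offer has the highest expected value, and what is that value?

Offer A = 1/8 × 151000 + 3/8 × 140000 + 1/2 × 109000 = 18875 + 52500 + 54500 = 125875
Offer B = 2/5 × 19000 + 1/5 × 95000 + 1/5 × 49000 + 1/5 × 112000 = 7600 + 19000 + 9800 + 22400 = 58800
Offer C = 1/8 × 115000 + 3/8 × 71000 + 1/2 × 68000 = 14375 + 26625 + 34000 = 75000

Offer A ($125,875)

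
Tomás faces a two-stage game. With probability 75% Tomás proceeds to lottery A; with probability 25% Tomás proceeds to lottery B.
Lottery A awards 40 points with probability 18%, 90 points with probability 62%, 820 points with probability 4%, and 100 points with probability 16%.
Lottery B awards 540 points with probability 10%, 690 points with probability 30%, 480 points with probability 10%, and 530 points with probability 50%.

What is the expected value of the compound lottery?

EV(A) = 0.18 × 40 + 0.62 × 90 + 0.04 × 820 + 0.16 × 100 = 7.2 + 55.8 + 32.8 + 16 = 111.8
EV(B) = 0.1 × 540 + 0.3 × 690 + 0.1 × 480 + 0.5 × 530 = 54 + 207 + 48 + 265 = 574
Overall = 0.75 × 111.8 + 0.25 × 574 = 83.85 + 143.5 = 227.35

227.35 points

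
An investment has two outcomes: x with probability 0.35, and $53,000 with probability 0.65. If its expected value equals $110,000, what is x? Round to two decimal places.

x = $215,857.14

0.35·x + 0.65·53000 = 110000
0.35·x = 110000 − 34450 = 75550
x = 75550 / 0.35 = 215857.1429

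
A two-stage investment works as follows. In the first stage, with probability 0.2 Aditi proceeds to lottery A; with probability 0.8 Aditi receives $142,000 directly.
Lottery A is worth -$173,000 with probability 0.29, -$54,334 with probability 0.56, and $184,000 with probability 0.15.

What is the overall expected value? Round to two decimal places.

EV(A) = 0.29 × (-173000) + 0.56 × (-54334) + 0.15 × 184000 = -50170 − 30427.04 + 27600 = -52997.04
Branch B: 142000 (certain)
Overall = 0.2 × (-52997.04) + 0.8 × 142000 = -10599.408 + 113600 = 103000.592

$103,000.59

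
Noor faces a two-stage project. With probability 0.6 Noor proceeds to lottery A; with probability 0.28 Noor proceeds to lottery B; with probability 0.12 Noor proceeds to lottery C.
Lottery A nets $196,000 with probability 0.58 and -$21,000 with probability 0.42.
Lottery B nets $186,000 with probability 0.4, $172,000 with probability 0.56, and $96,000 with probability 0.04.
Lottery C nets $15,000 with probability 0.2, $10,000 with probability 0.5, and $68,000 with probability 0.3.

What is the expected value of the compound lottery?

EV(A) = 0.58 × 196000 + 0.42 × (-21000) = 113680 − 8820 = 104860
EV(B) = 0.4 × 186000 + 0.56 × 172000 + 0.04 × 96000 = 74400 + 96320 + 3840 = 174560
EV(C) = 0.2 × 15000 + 0.5 × 10000 + 0.3 × 68000 = 3000 + 5000 + 20400 = 28400
Overall = 0.6 × 104860 + 0.28 × 174560 + 0.12 × 28400 = 62916 + 48876.8 + 3408 = 115200.8

$115,200.80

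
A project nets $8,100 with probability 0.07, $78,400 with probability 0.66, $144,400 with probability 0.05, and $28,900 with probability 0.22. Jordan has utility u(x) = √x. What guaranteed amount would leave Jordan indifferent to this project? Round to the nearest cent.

$61,256.25

E[u] = 0.07·√8100 + 0.66·√78400 + 0.05·√144400 + 0.22·√28900 = 0.07·90 + 0.66·280 + 0.05·380 + 0.22·170 = 247.5
CE = (247.5)² = 61256.25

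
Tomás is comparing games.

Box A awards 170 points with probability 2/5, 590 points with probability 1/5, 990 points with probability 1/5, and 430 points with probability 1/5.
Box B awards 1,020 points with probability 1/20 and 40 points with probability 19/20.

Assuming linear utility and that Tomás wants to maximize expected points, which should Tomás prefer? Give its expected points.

Box A = 2/5 × 170 + 1/5 × 590 + 1/5 × 990 + 1/5 × 430 = 68 + 118 + 198 + 86 = 470
Box B = 1/20 × 1020 + 19/20 × 40 = 51 + 38 = 89

Box A (470 points)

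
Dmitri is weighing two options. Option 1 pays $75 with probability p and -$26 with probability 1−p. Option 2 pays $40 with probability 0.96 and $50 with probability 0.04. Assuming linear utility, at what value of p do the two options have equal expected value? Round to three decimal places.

EV(Option 2) = 0.96 × 40 + 0.04 × 50 = 38.4 + 2 = 40.4
p·75 + (1−p)·(-26) = 40.4
101p − 26 = 40.4
p = (40.4 + 26) / 101

p = 0.657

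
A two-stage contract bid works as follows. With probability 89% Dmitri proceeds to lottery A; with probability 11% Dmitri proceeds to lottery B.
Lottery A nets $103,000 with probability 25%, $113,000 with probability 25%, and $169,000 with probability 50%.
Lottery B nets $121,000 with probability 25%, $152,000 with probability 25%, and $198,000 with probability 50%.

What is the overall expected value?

EV(A) = 0.25 × 103000 + 0.25 × 113000 + 0.5 × 169000 = 25750 + 28250 + 84500 = 138500
EV(B) = 0.25 × 121000 + 0.25 × 152000 + 0.5 × 198000 = 30250 + 38000 + 99000 = 167250
Overall = 0.89 × 138500 + 0.11 × 167250 = 123265 + 18397.5 = 141662.5

$141,662.50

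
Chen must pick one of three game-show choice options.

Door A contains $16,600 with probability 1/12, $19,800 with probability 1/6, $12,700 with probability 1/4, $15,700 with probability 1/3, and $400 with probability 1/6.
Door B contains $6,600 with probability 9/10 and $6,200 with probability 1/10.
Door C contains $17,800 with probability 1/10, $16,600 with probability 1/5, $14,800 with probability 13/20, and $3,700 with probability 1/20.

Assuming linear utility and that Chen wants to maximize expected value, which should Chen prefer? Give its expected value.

Door A = 1/12 × 16600 + 1/6 × 19800 + 1/4 × 12700 + 1/3 × 15700 + 1/6 × 400 = 1383.3333 + 3300 + 3175 + 5233.3333 + 66.6667 = 13158.3333
Door B = 9/10 × 6600 + 1/10 × 6200 = 5940 + 620 = 6560
Door C = 1/10 × 17800 + 1/5 × 16600 + 13/20 × 14800 + 1/20 × 3700 = 1780 + 3320 + 9620 + 185 = 14905

Door C ($14,905)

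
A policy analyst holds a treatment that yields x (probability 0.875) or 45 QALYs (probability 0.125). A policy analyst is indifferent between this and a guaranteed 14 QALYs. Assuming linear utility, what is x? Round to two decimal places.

0.875·x + 0.125·45 = 14
0.875·x = 14 − 5.625 = 8.375
x = 8.375 / 0.875 = 9.5714

x = 9.57 QALYs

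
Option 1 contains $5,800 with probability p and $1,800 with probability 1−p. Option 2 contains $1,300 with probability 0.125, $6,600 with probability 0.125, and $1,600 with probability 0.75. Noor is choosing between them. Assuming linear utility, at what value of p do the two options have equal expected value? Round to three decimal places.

EV(Option 2) = 0.125 × 1300 + 0.125 × 6600 + 0.75 × 1600 = 162.5 + 825 + 1200 = 2187.5
p·5800 + (1−p)·1800 = 2187.5
4000p + 1800 = 2187.5
p = (2187.5 − 1800) / 4000

p = 0.097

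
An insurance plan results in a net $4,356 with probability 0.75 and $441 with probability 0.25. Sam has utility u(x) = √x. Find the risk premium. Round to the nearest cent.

$379.69

E[u] = 0.75·√4356 + 0.25·√441 = 0.75·66 + 0.25·21 = 54.75
CE = (54.75)² = 2997.5625
Risk premium = EV − CE = 3377.25 − 2997.5625 = 379.6875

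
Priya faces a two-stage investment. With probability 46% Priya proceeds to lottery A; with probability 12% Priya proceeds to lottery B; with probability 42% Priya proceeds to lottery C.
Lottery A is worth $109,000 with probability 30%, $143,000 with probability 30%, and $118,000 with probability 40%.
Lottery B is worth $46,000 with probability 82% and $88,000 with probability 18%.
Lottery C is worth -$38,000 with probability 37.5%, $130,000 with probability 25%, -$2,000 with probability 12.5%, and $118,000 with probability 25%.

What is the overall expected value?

EV(A) = 0.3 × 109000 + 0.3 × 143000 + 0.4 × 118000 = 32700 + 42900 + 47200 = 122800
EV(B) = 0.82 × 46000 + 0.18 × 88000 = 37720 + 15840 = 53560
EV(C) = 0.375 × (-38000) + 0.25 × 130000 + 0.125 × (-2000) + 0.25 × 118000 = -14250 + 32500 − 250 + 29500 = 47500
Overall = 0.46 × 122800 + 0.12 × 53560 + 0.42 × 47500 = 56488 + 6427.2 + 19950 = 82865.2

$82,865.20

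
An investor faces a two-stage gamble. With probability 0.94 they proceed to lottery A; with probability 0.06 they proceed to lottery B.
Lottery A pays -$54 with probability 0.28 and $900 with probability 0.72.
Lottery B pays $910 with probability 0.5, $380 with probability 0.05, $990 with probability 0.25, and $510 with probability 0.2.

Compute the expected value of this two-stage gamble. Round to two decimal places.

EV(A) = 0.28 × (-54) + 0.72 × 900 = -15.12 + 648 = 632.88
EV(B) = 0.5 × 910 + 0.05 × 380 + 0.25 × 990 + 0.2 × 510 = 455 + 19 + 247.5 + 102 = 823.5
Overall = 0.94 × 632.88 + 0.06 × 823.5 = 594.9072 + 49.41 = 644.3172

$644.32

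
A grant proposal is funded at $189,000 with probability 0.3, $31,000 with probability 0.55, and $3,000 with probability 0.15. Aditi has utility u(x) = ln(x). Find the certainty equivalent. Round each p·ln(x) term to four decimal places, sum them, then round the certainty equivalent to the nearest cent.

$37,567.70

E[u] = 0.3·ln(189000) + 0.55·ln(31000) + 0.15·ln(3000) = 3.6449 + 5.6880 + 1.2010 = 10.5339
CE = e^10.5339 ≈ 37567.70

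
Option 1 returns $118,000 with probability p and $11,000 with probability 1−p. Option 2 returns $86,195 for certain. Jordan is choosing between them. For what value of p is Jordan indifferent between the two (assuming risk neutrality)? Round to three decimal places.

p = 0.703

p·118000 + (1−p)·11000 = 86195
107000p + 11000 = 86195
p = (86195 − 11000) / 107000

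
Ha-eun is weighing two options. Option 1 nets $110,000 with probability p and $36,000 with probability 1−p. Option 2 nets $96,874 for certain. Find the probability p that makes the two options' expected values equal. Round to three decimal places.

p = 0.823

p·110000 + (1−p)·36000 = 96874
74000p + 36000 = 96874
p = (96874 − 36000) / 74000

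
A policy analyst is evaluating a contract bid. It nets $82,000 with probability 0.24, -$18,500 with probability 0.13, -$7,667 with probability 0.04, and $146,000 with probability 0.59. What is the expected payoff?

$103,108.32

EV = 0.24 × 82000 + 0.13 × (-18500) + 0.04 × (-7667) + 0.59 × 146000 = 19680 − 2405 − 306.68 + 86140 = 103108.32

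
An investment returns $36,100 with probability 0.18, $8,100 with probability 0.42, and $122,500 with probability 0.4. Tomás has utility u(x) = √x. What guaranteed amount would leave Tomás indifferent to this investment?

$44,944

E[u] = 0.18·√36100 + 0.42·√8100 + 0.4·√122500 = 0.18·190 + 0.42·90 + 0.4·350 = 212
CE = (212)² = 44944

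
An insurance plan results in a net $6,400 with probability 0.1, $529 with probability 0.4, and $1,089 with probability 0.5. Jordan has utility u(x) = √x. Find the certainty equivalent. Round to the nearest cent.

E[u] = 0.1·√6400 + 0.4·√529 + 0.5·√1089 = 0.1·80 + 0.4·23 + 0.5·33 = 33.7
CE = (33.7)² = 1135.69

$1,135.69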